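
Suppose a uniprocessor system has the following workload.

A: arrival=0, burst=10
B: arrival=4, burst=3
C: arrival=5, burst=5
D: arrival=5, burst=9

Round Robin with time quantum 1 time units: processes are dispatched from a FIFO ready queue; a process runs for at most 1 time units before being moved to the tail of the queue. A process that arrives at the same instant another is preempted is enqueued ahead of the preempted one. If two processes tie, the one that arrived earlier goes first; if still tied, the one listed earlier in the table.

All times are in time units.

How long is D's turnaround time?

22

Gantt: | A 0-4 | B 4-5 | A 5-6 | C 6-7 | D 7-8 | B 8-9 | A 9-10 | C 10-11 | D 11-12 | B 12-13 | A 13-14 | C 14-15 | D 15-16 | A 16-17 | C 17-18 | D 18-19 | A 19-20 | C 20-21 | D 21-22 | A 22-23 | D 23-27 |
Completion: A=23  B=13  C=21  D=27
Turnaround(D) = completion − arrival = 27 − 5 = 22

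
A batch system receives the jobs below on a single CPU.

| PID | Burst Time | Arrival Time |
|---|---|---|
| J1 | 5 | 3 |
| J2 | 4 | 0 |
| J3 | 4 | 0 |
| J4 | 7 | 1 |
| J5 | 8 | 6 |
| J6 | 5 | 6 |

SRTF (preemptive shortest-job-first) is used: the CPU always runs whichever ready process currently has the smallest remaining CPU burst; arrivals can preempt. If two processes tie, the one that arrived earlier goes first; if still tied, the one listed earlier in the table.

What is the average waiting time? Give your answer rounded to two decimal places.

Timeline: | J2 0-4 | J3 4-8 | J1 8-13 | J6 13-18 | J4 18-25 | J5 25-33 |
Completion: J1=13  J2=4  J3=8  J4=25  J5=33  J6=18
Waiting times: J1=5, J2=0, J3=4, J4=17, J5=19, J6=7
Average waiting = (5+0+4+17+19+7) / 6 = 52/6 = 8.67

8.67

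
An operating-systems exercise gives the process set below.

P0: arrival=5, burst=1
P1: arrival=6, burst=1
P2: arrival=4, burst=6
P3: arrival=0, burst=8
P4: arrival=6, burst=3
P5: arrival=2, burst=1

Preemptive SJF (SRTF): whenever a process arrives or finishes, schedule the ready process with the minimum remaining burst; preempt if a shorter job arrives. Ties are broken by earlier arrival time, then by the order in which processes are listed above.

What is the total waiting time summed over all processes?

17

Schedule: | P3 0-2 | P5 2-3 | P3 3-5 | P0 5-6 | P1 6-7 | P4 7-10 | P3 10-14 | P2 14-20 |
Completion: P0=6  P1=7  P2=20  P3=14  P4=10  P5=3
Waiting = turnaround − burst: P0=0, P1=0, P2=10, P3=6, P4=1, P5=0
Total waiting = 0 + 0 + 10 + 6 + 1 + 0 = 17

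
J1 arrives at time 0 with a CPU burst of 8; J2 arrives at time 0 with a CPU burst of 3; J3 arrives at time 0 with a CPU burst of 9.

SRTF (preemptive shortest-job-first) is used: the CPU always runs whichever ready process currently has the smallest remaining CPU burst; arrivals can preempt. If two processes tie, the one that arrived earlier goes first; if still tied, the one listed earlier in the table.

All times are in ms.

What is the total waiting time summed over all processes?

14

Schedule: | J2 0-3 | J1 3-11 | J3 11-20 |
Completion: J1=11  J2=3  J3=20
Waiting = turnaround − burst: J1=3, J2=0, J3=11
Total waiting = 3 + 0 + 11 = 14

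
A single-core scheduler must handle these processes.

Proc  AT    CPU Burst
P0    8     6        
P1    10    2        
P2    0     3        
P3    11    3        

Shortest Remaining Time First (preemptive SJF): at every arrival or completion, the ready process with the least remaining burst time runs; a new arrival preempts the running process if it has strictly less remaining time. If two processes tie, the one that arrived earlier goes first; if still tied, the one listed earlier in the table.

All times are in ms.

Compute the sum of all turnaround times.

Schedule: | P2 0-3 | idle 3-8 | P0 8-10 | P1 10-12 | P3 12-15 | P0 15-19 |
Completion: P0=19  P1=12  P2=3  P3=15
Turnaround (C−A): P0=11  P1=2  P2=3  P3=4
Turnaround = completion − arrival: P0=11, P1=2, P2=3, P3=4
Total turnaround = 11 + 2 + 3 + 4 = 20

20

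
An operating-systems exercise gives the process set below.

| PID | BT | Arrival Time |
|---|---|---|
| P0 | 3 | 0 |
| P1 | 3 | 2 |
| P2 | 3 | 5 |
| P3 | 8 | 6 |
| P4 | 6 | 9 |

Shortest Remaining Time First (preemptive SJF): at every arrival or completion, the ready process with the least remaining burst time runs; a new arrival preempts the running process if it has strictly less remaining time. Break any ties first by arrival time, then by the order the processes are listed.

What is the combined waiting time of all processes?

11

Timeline: | P0 0-3 | P1 3-6 | P2 6-9 | P4 9-15 | P3 15-23 |
Completion: P0=3  P1=6  P2=9  P3=23  P4=15
Turnaround (C−A): P0=3  P1=4  P2=4  P3=17  P4=6
Waiting = turnaround − burst: P0=0, P1=1, P2=1, P3=9, P4=0
Total waiting = 0 + 1 + 1 + 9 + 0 = 11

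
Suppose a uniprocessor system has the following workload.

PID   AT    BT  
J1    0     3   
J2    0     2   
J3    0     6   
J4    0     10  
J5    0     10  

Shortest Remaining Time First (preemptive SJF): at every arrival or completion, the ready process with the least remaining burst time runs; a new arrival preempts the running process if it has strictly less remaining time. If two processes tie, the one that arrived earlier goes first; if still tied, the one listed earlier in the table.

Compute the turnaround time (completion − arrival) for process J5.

Schedule: | J2 0-2 | J1 2-5 | J3 5-11 | J4 11-21 | J5 21-31 |
Completion: J1=5  J2=2  J3=11  J4=21  J5=31
Turnaround(J5) = completion − arrival = 31 − 0 = 31

31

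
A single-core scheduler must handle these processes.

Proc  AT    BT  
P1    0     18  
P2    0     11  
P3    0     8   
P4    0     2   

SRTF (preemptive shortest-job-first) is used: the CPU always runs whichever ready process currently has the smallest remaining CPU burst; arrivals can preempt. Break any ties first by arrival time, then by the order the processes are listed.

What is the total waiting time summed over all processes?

33

Timeline: | P4 0-2 | P3 2-10 | P2 10-21 | P1 21-39 |
Completion: P1=39  P2=21  P3=10  P4=2
Turnaround (C−A): P1=39  P2=21  P3=10  P4=2
Waiting = turnaround − burst: P1=21, P2=10, P3=2, P4=0
Total waiting = 21 + 10 + 2 + 0 = 33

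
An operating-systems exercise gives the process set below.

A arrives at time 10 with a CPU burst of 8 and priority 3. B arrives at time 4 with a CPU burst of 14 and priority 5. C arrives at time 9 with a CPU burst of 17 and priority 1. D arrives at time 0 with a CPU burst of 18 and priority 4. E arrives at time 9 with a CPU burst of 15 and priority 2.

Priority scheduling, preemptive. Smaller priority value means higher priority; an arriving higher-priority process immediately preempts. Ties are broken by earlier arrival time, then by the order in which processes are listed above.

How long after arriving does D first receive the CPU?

0

Schedule: | D 0-9 | C 9-26 | E 26-41 | A 41-49 | D 49-58 | B 58-72 |
Completion: A=49  B=72  C=26  D=58  E=41
Response(D) = first start − arrival = 0 − 0 = 0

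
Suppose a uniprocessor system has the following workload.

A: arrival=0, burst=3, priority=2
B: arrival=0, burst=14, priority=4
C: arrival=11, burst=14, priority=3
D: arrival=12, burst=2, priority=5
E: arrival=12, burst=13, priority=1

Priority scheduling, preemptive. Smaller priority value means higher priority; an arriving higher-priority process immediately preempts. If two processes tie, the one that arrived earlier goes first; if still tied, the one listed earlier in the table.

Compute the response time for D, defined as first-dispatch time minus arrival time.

Schedule: | A 0-3 | B 3-11 | C 11-12 | E 12-25 | C 25-38 | B 38-44 | D 44-46 |
Completion: A=3  B=44  C=38  D=46  E=25
Response(D) = first start − arrival = 44 − 12 = 32

32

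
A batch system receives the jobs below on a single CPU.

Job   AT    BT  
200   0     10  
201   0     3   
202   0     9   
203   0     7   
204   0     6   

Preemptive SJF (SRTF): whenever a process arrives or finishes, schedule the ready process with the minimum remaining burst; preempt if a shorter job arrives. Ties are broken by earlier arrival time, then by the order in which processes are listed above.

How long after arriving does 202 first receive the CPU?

16

Schedule: | 201 0-3 | 204 3-9 | 203 9-16 | 202 16-25 | 200 25-35 |
Completion: 200=35  201=3  202=25  203=16  204=9
Turnaround (C−A): 200=35  201=3  202=25  203=16  204=9
Response(202) = first start − arrival = 16 − 0 = 16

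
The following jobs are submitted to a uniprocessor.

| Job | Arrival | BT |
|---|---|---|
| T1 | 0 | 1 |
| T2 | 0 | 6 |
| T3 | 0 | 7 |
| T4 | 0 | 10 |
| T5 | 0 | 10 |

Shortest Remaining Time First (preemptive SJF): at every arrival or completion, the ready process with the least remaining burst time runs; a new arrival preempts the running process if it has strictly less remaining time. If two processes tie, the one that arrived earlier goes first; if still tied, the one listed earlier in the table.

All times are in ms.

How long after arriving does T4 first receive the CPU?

Timeline: | T1 0-1 | T2 1-7 | T3 7-14 | T4 14-24 | T5 24-34 |
Completion: T1=1  T2=7  T3=14  T4=24  T5=34
Turnaround (C−A): T1=1  T2=7  T3=14  T4=24  T5=34
Response(T4) = first start − arrival = 14 − 0 = 14

14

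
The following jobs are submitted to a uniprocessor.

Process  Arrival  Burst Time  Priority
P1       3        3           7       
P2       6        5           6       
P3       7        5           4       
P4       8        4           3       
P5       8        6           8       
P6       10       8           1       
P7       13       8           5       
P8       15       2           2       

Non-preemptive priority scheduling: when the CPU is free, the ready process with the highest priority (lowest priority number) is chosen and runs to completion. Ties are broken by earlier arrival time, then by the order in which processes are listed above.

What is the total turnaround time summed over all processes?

124

Gantt: | idle 0-3 | P1 3-6 | P2 6-11 | P6 11-19 | P8 19-21 | P4 21-25 | P3 25-30 | P7 30-38 | P5 38-44 |
Completion: P1=6  P2=11  P3=30  P4=25  P5=44  P6=19  P7=38  P8=21
Turnaround (C−A): P1=3  P2=5  P3=23  P4=17  P5=36  P6=9  P7=25  P8=6
Turnaround = completion − arrival: P1=3, P2=5, P3=23, P4=17, P5=36, P6=9, P7=25, P8=6
Total turnaround = 3 + 5 + 23 + 17 + 36 + 9 + 25 + 6 = 124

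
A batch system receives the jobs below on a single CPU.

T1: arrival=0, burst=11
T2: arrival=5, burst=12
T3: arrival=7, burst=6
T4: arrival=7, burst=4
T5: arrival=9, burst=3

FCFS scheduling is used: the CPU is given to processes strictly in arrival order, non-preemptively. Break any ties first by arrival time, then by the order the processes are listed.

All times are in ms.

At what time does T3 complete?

29

Timeline: | T1 0-11 | T2 11-23 | T3 23-29 | T4 29-33 | T5 33-36 |
Completion: T1=11  T2=23  T3=29  T4=33  T5=36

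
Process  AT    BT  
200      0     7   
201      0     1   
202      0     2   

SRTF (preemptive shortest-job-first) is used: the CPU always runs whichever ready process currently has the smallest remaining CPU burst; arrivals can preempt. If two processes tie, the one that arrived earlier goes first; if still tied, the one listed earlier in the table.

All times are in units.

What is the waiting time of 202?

Timeline: | 201 0-1 | 202 1-3 | 200 3-10 |
Completion: 200=10  201=1  202=3
Turnaround (C−A): 200=10  201=1  202=3
Waiting(202) = turnaround − burst = 3 − 2 = 1

1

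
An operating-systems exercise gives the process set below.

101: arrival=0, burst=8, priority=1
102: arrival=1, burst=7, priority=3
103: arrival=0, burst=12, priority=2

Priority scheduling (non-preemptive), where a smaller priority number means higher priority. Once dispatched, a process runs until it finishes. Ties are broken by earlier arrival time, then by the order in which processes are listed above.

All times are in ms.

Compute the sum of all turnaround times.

Gantt: | 101 0-8 | 103 8-20 | 102 20-27 |
Completion: 101=8  102=27  103=20
Turnaround (C−A): 101=8  102=26  103=20
Turnaround = completion − arrival: 101=8, 102=26, 103=20
Total turnaround = 8 + 26 + 20 = 54

54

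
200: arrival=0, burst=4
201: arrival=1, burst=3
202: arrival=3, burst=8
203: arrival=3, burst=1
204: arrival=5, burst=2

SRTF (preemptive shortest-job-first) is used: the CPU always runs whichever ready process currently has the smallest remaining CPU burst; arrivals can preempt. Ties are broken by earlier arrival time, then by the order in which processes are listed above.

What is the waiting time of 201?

Timeline: | 200 0-4 | 203 4-5 | 204 5-7 | 201 7-10 | 202 10-18 |
Completion: 200=4  201=10  202=18  203=5  204=7
Waiting(201) = turnaround − burst = 9 − 3 = 6

6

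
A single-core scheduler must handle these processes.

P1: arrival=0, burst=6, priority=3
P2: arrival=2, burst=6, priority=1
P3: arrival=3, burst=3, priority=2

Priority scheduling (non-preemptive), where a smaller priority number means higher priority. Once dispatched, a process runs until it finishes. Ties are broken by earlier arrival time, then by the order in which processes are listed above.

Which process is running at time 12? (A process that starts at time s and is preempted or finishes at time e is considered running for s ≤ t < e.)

P3

Timeline: | P1 0-6 | P2 6-12 | P3 12-15 |
Completion: P1=6  P2=12  P3=15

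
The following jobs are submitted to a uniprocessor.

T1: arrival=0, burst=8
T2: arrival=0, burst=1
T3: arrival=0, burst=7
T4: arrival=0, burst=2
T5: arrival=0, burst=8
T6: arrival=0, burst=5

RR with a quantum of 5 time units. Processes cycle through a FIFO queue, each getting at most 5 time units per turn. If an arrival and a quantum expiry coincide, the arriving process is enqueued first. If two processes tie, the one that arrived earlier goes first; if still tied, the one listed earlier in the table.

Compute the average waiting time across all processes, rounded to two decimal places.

16.00

Timeline: | T1 0-5 | T2 5-6 | T3 6-11 | T4 11-13 | T5 13-18 | T6 18-23 | T1 23-26 | T3 26-28 | T5 28-31 |
Completion: T1=26  T2=6  T3=28  T4=13  T5=31  T6=23
Turnaround (C−A): T1=26  T2=6  T3=28  T4=13  T5=31  T6=23
Waiting times: T1=18, T2=5, T3=21, T4=11, T5=23, T6=18
Average waiting = (18+5+21+11+23+18) / 6 = 96/6 = 16.00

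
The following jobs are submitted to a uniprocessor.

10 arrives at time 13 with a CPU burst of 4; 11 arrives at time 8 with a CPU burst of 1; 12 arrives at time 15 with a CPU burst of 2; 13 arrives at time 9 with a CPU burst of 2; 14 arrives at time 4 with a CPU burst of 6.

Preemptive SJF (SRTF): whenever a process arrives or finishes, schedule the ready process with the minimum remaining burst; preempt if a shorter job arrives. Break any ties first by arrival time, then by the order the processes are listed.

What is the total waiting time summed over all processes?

5

Timeline: | idle 0-4 | 14 4-8 | 11 8-9 | 14 9-11 | 13 11-13 | 10 13-17 | 12 17-19 |
Completion: 10=17  11=9  12=19  13=13  14=11
Turnaround (C−A): 10=4  11=1  12=4  13=4  14=7
Waiting = turnaround − burst: 10=0, 11=0, 12=2, 13=2, 14=1
Total waiting = 0 + 0 + 2 + 2 + 1 = 5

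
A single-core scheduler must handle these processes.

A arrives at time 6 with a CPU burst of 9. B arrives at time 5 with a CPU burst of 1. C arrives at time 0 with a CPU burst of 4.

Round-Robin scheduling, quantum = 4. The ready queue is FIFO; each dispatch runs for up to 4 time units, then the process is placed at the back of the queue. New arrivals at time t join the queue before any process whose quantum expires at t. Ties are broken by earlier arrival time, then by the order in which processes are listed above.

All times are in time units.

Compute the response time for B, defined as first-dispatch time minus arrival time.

0

Timeline: | C 0-4 | idle 4-5 | B 5-6 | A 6-15 |
Completion: A=15  B=6  C=4
Turnaround (C−A): A=9  B=1  C=4
Response(B) = first start − arrival = 5 − 5 = 0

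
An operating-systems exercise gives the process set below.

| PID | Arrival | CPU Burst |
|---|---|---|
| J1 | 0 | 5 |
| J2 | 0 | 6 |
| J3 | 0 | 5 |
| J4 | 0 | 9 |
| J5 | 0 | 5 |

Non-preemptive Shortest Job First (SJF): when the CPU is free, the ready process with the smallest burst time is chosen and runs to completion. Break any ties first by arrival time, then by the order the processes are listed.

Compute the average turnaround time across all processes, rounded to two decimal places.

Timeline: | J1 0-5 | J3 5-10 | J5 10-15 | J2 15-21 | J4 21-30 |
Completion: J1=5  J2=21  J3=10  J4=30  J5=15
Turnaround (C−A): J1=5  J2=21  J3=10  J4=30  J5=15
Turnaround times: J1=5, J2=21, J3=10, J4=30, J5=15
Average turnaround = (5+21+10+30+15) / 5 = 81/5 = 16.20

16.20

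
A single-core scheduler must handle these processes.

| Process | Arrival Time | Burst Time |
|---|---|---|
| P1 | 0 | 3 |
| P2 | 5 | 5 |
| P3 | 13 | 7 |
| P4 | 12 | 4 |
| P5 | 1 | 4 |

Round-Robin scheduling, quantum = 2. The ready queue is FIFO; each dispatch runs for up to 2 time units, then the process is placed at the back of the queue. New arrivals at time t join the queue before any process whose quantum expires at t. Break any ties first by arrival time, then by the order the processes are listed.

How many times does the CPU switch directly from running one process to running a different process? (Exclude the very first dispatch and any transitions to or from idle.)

Gantt: | P1 0-2 | P5 2-4 | P1 4-5 | P5 5-7 | P2 7-12 | P4 12-14 | P3 14-16 | P4 16-18 | P3 18-23 |
Completion: P1=5  P2=12  P3=23  P4=18  P5=7
Turnaround (C−A): P1=5  P2=7  P3=10  P4=6  P5=6

8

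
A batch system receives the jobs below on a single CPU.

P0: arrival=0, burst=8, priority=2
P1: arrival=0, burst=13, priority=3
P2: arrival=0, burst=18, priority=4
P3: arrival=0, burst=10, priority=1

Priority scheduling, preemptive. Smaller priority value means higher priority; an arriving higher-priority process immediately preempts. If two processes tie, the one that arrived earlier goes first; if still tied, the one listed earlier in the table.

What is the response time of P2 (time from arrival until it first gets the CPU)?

Schedule: | P3 0-10 | P0 10-18 | P1 18-31 | P2 31-49 |
Completion: P0=18  P1=31  P2=49  P3=10
Response(P2) = first start − arrival = 31 − 0 = 31

31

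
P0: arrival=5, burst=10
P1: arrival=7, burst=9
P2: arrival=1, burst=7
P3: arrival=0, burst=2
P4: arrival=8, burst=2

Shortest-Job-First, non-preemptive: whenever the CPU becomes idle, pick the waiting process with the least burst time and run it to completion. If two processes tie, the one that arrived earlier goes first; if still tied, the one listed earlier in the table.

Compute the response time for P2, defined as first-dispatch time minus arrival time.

Gantt: | P3 0-2 | P2 2-9 | P4 9-11 | P1 11-20 | P0 20-30 |
Completion: P0=30  P1=20  P2=9  P3=2  P4=11
Turnaround (C−A): P0=25  P1=13  P2=8  P3=2  P4=3
Response(P2) = first start − arrival = 2 − 1 = 1

1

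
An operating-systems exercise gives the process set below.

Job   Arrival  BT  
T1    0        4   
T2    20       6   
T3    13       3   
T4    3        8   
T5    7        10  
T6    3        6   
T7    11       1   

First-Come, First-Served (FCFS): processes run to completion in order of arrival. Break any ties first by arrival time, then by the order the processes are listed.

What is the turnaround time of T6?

15

Timeline: | T1 0-4 | T4 4-12 | T6 12-18 | T5 18-28 | T7 28-29 | T3 29-32 | T2 32-38 |
Completion: T1=4  T2=38  T3=32  T4=12  T5=28  T6=18  T7=29
Turnaround (C−A): T1=4  T2=18  T3=19  T4=9  T5=21  T6=15  T7=18
Turnaround(T6) = completion − arrival = 18 − 3 = 15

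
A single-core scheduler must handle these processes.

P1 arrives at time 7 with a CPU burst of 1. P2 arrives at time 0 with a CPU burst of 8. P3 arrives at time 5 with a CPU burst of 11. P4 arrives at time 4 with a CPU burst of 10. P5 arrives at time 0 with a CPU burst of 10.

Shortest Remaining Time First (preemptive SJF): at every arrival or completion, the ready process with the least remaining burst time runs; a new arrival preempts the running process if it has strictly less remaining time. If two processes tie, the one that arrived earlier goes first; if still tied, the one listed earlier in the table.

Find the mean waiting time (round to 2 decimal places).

Timeline: | P2 0-8 | P1 8-9 | P5 9-19 | P4 19-29 | P3 29-40 |
Completion: P1=9  P2=8  P3=40  P4=29  P5=19
Turnaround (C−A): P1=2  P2=8  P3=35  P4=25  P5=19
Waiting times: P1=1, P2=0, P3=24, P4=15, P5=9
Average waiting = (1+0+24+15+9) / 5 = 49/5 = 9.80

9.80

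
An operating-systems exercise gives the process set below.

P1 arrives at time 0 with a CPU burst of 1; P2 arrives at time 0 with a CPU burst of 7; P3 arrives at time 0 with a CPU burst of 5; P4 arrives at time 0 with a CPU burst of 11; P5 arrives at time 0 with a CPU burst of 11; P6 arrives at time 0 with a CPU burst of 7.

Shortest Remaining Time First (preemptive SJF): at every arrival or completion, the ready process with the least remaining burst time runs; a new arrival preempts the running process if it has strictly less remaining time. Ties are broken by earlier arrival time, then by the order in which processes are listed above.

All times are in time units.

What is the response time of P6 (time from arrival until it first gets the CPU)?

Timeline: | P1 0-1 | P3 1-6 | P2 6-13 | P6 13-20 | P4 20-31 | P5 31-42 |
Completion: P1=1  P2=13  P3=6  P4=31  P5=42  P6=20
Turnaround (C−A): P1=1  P2=13  P3=6  P4=31  P5=42  P6=20
Response(P6) = first start − arrival = 13 − 0 = 13

13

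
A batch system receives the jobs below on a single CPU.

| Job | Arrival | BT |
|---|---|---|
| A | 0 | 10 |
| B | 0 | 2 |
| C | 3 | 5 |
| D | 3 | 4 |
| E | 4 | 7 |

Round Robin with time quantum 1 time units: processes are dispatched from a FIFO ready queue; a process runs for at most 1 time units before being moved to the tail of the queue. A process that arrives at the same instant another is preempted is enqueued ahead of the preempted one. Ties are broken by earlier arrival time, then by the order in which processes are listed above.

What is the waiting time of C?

13

Timeline: | A 0-1 | B 1-2 | A 2-3 | B 3-4 | C 4-5 | D 5-6 | A 6-7 | E 7-8 | C 8-9 | D 9-10 | A 10-11 | E 11-12 | C 12-13 | D 13-14 | A 14-15 | E 15-16 | C 16-17 | D 17-18 | A 18-19 | E 19-20 | C 20-21 | A 21-22 | E 22-23 | A 23-24 | E 24-25 | A 25-26 | E 26-27 | A 27-28 |
Completion: A=28  B=4  C=21  D=18  E=27
Waiting(C) = turnaround − burst = 18 − 5 = 13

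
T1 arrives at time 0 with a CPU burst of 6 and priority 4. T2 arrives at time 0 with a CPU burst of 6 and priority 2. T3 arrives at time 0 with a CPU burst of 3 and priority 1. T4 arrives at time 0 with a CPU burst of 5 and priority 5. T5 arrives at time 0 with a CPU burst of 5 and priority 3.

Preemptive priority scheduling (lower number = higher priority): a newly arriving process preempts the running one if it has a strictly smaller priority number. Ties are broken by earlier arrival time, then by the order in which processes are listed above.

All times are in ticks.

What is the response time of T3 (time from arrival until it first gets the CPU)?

0

Schedule: | T3 0-3 | T2 3-9 | T5 9-14 | T1 14-20 | T4 20-25 |
Completion: T1=20  T2=9  T3=3  T4=25  T5=14
Turnaround (C−A): T1=20  T2=9  T3=3  T4=25  T5=14
Response(T3) = first start − arrival = 0 − 0 = 0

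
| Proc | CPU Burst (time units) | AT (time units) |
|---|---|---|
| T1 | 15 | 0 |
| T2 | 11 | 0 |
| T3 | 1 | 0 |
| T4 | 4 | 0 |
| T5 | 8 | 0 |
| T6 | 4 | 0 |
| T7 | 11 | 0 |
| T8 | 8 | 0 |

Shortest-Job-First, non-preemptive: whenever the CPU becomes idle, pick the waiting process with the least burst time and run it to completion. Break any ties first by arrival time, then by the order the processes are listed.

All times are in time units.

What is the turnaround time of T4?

5

Timeline: | T3 0-1 | T4 1-5 | T6 5-9 | T5 9-17 | T8 17-25 | T2 25-36 | T7 36-47 | T1 47-62 |
Completion: T1=62  T2=36  T3=1  T4=5  T5=17  T6=9  T7=47  T8=25
Turnaround (C−A): T1=62  T2=36  T3=1  T4=5  T5=17  T6=9  T7=47  T8=25
Turnaround(T4) = completion − arrival = 5 − 0 = 5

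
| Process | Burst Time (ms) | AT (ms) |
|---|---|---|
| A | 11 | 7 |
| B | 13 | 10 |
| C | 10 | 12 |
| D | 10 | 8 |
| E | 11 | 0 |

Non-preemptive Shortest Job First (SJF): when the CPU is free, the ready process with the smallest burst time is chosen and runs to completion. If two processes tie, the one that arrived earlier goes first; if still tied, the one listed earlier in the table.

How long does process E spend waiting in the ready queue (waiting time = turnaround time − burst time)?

0

Timeline: | E 0-11 | D 11-21 | C 21-31 | A 31-42 | B 42-55 |
Completion: A=42  B=55  C=31  D=21  E=11
Turnaround (C−A): A=35  B=45  C=19  D=13  E=11
Waiting(E) = turnaround − burst = 11 − 11 = 0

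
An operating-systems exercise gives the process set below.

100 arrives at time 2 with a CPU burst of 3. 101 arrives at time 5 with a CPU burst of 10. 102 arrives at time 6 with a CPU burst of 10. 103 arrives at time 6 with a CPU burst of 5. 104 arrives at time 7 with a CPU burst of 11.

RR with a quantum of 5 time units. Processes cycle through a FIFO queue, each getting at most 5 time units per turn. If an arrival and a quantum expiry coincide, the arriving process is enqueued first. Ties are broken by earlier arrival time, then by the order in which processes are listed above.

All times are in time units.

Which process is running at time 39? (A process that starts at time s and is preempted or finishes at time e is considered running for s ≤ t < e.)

Schedule: | idle 0-2 | 100 2-5 | 101 5-10 | 102 10-15 | 103 15-20 | 104 20-25 | 101 25-30 | 102 30-35 | 104 35-41 |
Completion: 100=5  101=30  102=35  103=20  104=41
Turnaround (C−A): 100=3  101=25  102=29  103=14  104=34

104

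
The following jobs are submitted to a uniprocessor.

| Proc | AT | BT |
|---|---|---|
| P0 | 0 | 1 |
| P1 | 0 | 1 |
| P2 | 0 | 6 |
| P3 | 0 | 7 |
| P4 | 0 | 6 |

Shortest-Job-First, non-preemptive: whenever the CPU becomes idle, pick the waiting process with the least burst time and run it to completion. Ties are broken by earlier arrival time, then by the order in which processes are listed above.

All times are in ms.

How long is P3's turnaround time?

21

Schedule: | P0 0-1 | P1 1-2 | P2 2-8 | P4 8-14 | P3 14-21 |
Completion: P0=1  P1=2  P2=8  P3=21  P4=14
Turnaround (C−A): P0=1  P1=2  P2=8  P3=21  P4=14
Turnaround(P3) = completion − arrival = 21 − 0 = 21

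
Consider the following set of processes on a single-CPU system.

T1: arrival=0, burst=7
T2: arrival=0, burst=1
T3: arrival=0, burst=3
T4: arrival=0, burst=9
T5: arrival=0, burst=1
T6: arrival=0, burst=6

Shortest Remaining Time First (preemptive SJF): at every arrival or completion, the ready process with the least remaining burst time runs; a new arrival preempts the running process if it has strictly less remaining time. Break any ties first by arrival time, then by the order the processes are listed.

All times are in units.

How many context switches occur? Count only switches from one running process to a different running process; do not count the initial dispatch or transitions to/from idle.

Timeline: | T2 0-1 | T5 1-2 | T3 2-5 | T6 5-11 | T1 11-18 | T4 18-27 |
Completion: T1=18  T2=1  T3=5  T4=27  T5=2  T6=11

5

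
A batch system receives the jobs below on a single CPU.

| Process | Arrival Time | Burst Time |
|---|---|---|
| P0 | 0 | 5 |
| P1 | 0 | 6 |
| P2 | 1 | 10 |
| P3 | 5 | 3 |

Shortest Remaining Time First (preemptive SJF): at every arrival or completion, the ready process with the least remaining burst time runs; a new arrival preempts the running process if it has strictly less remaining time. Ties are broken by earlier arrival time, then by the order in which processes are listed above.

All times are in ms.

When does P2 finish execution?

Schedule: | P0 0-5 | P3 5-8 | P1 8-14 | P2 14-24 |
Completion: P0=5  P1=14  P2=24  P3=8

24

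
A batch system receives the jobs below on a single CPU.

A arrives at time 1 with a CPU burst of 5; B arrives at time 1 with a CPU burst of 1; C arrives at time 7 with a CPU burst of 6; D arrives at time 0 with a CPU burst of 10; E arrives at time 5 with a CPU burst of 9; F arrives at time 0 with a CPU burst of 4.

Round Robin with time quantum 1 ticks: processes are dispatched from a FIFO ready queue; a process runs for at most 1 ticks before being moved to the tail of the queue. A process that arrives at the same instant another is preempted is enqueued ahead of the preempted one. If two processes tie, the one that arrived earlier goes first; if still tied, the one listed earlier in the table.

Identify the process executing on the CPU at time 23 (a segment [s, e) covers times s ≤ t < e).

C

Schedule: | D 0-1 | F 1-2 | A 2-3 | B 3-4 | D 4-5 | F 5-6 | A 6-7 | E 7-8 | D 8-9 | F 9-10 | C 10-11 | A 11-12 | E 12-13 | D 13-14 | F 14-15 | C 15-16 | A 16-17 | E 17-18 | D 18-19 | C 19-20 | A 20-21 | E 21-22 | D 22-23 | C 23-24 | E 24-25 | D 25-26 | C 26-27 | E 27-28 | D 28-29 | C 29-30 | E 30-31 | D 31-32 | E 32-33 | D 33-34 | E 34-35 |
Completion: A=21  B=4  C=30  D=34  E=35  F=15
Turnaround (C−A): A=20  B=3  C=23  D=34  E=30  F=15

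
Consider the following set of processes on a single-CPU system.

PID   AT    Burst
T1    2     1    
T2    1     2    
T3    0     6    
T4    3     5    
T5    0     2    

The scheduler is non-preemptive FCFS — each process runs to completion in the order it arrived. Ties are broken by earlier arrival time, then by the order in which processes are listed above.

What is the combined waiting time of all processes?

Gantt: | T3 0-6 | T5 6-8 | T2 8-10 | T1 10-11 | T4 11-16 |
Completion: T1=11  T2=10  T3=6  T4=16  T5=8
Turnaround (C−A): T1=9  T2=9  T3=6  T4=13  T5=8
Waiting = turnaround − burst: T1=8, T2=7, T3=0, T4=8, T5=6
Total waiting = 8 + 7 + 0 + 8 + 6 = 29

29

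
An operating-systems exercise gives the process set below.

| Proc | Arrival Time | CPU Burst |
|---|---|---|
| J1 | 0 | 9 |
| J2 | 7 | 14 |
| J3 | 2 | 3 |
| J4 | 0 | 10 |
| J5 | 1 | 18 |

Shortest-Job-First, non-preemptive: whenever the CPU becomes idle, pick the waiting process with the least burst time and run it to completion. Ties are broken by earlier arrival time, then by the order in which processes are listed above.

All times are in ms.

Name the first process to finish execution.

J1

Timeline: | J1 0-9 | J3 9-12 | J4 12-22 | J2 22-36 | J5 36-54 |
Completion: J1=9  J2=36  J3=12  J4=22  J5=54
Finish order: J1 → J3 → J4 → J2 → J5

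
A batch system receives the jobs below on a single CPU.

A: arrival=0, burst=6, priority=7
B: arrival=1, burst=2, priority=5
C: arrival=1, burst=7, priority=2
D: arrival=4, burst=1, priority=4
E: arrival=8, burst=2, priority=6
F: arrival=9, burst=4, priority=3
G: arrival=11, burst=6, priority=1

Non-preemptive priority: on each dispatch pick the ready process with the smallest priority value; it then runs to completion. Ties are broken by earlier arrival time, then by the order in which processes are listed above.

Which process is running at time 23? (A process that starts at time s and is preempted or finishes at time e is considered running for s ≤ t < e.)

Timeline: | A 0-6 | C 6-13 | G 13-19 | F 19-23 | D 23-24 | B 24-26 | E 26-28 |
Completion: A=6  B=26  C=13  D=24  E=28  F=23  G=19

D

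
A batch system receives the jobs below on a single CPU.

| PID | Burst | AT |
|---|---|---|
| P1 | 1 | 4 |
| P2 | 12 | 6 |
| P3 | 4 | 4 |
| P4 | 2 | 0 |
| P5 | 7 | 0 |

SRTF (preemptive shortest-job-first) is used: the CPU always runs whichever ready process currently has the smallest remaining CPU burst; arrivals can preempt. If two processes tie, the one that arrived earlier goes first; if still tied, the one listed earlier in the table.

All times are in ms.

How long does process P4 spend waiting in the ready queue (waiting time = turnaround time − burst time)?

Timeline: | P4 0-2 | P5 2-4 | P1 4-5 | P3 5-9 | P5 9-14 | P2 14-26 |
Completion: P1=5  P2=26  P3=9  P4=2  P5=14
Waiting(P4) = turnaround − burst = 2 − 2 = 0

0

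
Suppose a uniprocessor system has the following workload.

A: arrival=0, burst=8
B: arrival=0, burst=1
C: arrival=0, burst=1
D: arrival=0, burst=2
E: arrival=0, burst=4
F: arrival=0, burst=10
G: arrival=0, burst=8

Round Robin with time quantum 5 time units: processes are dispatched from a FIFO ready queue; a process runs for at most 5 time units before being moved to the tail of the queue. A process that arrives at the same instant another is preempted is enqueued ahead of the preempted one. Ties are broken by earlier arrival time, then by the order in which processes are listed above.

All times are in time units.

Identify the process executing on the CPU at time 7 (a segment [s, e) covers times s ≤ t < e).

Timeline: | A 0-5 | B 5-6 | C 6-7 | D 7-9 | E 9-13 | F 13-18 | G 18-23 | A 23-26 | F 26-31 | G 31-34 |
Completion: A=26  B=6  C=7  D=9  E=13  F=31  G=34
Turnaround (C−A): A=26  B=6  C=7  D=9  E=13  F=31  G=34

D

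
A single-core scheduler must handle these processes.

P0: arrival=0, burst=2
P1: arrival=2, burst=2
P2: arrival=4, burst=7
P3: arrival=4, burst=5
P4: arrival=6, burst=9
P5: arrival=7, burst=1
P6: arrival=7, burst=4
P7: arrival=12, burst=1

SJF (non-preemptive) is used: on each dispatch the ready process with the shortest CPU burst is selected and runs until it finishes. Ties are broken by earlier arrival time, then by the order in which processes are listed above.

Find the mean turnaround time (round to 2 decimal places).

Timeline: | P0 0-2 | P1 2-4 | P3 4-9 | P5 9-10 | P6 10-14 | P7 14-15 | P2 15-22 | P4 22-31 |
Completion: P0=2  P1=4  P2=22  P3=9  P4=31  P5=10  P6=14  P7=15
Turnaround times: P0=2, P1=2, P2=18, P3=5, P4=25, P5=3, P6=7, P7=3
Average turnaround = (2+2+18+5+25+3+7+3) / 8 = 65/8 = 8.13

8.13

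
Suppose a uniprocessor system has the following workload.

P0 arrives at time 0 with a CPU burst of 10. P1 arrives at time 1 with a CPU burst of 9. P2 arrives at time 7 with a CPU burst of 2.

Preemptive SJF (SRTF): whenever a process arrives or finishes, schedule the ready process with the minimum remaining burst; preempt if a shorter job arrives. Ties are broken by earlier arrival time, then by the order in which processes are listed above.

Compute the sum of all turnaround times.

34

Timeline: | P0 0-7 | P2 7-9 | P0 9-12 | P1 12-21 |
Completion: P0=12  P1=21  P2=9
Turnaround (C−A): P0=12  P1=20  P2=2
Turnaround = completion − arrival: P0=12, P1=20, P2=2
Total turnaround = 12 + 20 + 2 = 34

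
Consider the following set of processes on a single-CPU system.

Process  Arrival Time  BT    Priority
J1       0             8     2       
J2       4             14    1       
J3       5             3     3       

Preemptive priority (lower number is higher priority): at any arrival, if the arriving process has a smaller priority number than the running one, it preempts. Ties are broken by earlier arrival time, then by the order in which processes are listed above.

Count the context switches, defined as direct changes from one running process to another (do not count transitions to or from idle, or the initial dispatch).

3

Timeline: | J1 0-4 | J2 4-18 | J1 18-22 | J3 22-25 |
Completion: J1=22  J2=18  J3=25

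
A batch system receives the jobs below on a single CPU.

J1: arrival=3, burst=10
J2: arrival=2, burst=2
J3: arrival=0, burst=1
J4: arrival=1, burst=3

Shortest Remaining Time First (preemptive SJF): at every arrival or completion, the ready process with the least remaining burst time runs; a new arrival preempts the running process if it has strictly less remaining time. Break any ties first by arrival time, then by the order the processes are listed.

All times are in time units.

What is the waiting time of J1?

3

Gantt: | J3 0-1 | J4 1-4 | J2 4-6 | J1 6-16 |
Completion: J1=16  J2=6  J3=1  J4=4
Waiting(J1) = turnaround − burst = 13 − 10 = 3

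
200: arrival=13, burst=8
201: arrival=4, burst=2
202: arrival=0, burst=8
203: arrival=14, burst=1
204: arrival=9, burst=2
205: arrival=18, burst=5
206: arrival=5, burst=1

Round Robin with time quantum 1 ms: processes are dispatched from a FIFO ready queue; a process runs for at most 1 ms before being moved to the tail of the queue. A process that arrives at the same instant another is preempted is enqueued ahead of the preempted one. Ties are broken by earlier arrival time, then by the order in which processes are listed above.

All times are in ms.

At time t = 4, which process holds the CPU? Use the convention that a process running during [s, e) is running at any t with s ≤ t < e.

201

Timeline: | 202 0-4 | 201 4-5 | 202 5-6 | 206 6-7 | 201 7-8 | 202 8-9 | 204 9-10 | 202 10-11 | 204 11-12 | 202 12-13 | 200 13-14 | 203 14-15 | 200 15-18 | 205 18-19 | 200 19-20 | 205 20-21 | 200 21-22 | 205 22-23 | 200 23-24 | 205 24-25 | 200 25-26 | 205 26-27 |
Completion: 200=26  201=8  202=13  203=15  204=12  205=27  206=7
Turnaround (C−A): 200=13  201=4  202=13  203=1  204=3  205=9  206=2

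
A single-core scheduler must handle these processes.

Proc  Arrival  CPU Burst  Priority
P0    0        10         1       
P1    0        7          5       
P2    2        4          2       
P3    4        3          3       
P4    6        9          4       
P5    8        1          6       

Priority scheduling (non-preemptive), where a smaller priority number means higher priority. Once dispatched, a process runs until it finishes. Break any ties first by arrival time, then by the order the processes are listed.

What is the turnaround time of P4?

Gantt: | P0 0-10 | P2 10-14 | P3 14-17 | P4 17-26 | P1 26-33 | P5 33-34 |
Completion: P0=10  P1=33  P2=14  P3=17  P4=26  P5=34
Turnaround (C−A): P0=10  P1=33  P2=12  P3=13  P4=20  P5=26
Turnaround(P4) = completion − arrival = 26 − 6 = 20

20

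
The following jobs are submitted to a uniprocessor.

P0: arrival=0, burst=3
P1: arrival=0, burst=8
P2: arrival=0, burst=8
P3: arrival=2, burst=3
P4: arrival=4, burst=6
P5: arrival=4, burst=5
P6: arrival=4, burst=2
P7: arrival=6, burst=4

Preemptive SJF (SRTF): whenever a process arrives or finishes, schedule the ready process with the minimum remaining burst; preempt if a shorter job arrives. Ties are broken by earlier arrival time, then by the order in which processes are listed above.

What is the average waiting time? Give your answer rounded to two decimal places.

10.00

Schedule: | P0 0-3 | P3 3-6 | P6 6-8 | P7 8-12 | P5 12-17 | P4 17-23 | P1 23-31 | P2 31-39 |
Completion: P0=3  P1=31  P2=39  P3=6  P4=23  P5=17  P6=8  P7=12
Waiting times: P0=0, P1=23, P2=31, P3=1, P4=13, P5=8, P6=2, P7=2
Average waiting = (0+23+31+1+13+8+2+2) / 8 = 80/8 = 10.00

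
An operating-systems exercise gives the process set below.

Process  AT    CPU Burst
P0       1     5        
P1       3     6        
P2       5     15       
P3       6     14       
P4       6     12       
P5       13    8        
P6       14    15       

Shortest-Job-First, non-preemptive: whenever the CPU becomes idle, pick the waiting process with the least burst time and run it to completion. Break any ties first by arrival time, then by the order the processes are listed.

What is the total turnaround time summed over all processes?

Timeline: | idle 0-1 | P0 1-6 | P1 6-12 | P4 12-24 | P5 24-32 | P3 32-46 | P2 46-61 | P6 61-76 |
Completion: P0=6  P1=12  P2=61  P3=46  P4=24  P5=32  P6=76
Turnaround = completion − arrival: P0=5, P1=9, P2=56, P3=40, P4=18, P5=19, P6=62
Total turnaround = 5 + 9 + 56 + 40 + 18 + 19 + 62 = 209

209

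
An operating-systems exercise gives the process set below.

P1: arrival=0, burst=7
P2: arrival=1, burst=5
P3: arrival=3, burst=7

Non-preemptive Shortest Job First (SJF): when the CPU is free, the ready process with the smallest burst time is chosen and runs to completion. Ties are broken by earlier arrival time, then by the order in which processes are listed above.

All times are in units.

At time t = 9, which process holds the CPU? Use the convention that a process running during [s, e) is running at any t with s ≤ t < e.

P2

Gantt: | P1 0-7 | P2 7-12 | P3 12-19 |
Completion: P1=7  P2=12  P3=19
Turnaround (C−A): P1=7  P2=11  P3=16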